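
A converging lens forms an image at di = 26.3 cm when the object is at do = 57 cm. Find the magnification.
M = −di/do = -0.4614 (inverted image)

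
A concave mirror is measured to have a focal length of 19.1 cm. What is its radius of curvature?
R = 2|f| = 38.2 cm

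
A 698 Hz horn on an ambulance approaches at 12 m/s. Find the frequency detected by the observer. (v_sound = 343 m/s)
f_obs = f·v/(v − v_s) = 723.3 Hz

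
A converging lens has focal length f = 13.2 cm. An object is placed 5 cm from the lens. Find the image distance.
1/di = 1/f − 1/do → di = -8.049 cm (virtual image)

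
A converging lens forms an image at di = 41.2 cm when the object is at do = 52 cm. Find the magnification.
M = −di/do = -0.7923 (inverted image)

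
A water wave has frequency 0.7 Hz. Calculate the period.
T = 1/f = 1.429 s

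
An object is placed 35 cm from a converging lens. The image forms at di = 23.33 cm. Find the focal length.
1/f = 1/do + 1/di → f = 14 cm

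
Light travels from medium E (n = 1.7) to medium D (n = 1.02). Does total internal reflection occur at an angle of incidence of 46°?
θc = arcsin(n₂/n₁) = 36.87°; 46° > θc, so yes — total internal reflection.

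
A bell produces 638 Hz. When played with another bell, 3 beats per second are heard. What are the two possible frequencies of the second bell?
f₂ = 638 ± 3 Hz → 641 Hz or 635 Hz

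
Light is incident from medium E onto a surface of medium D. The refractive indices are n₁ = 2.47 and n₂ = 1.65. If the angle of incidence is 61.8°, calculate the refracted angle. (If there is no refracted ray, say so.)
sin θ₂ = (n₁/n₂)·sin θ₁ = 1.319 > 1, so there is no refracted ray — the light undergoes total internal reflection.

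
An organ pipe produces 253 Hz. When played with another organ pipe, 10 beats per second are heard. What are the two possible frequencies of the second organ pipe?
f₂ = 253 ± 10 Hz → 263 Hz or 243 Hz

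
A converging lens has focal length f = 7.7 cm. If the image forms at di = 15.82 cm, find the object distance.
1/do = 1/f − 1/di → do = 15 cm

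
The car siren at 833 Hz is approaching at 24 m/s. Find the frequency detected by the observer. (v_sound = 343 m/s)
f_obs = f·v/(v − v_s) = 895.7 Hz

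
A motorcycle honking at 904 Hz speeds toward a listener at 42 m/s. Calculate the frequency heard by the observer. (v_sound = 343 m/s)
f_obs = f·v/(v − v_s) = 1030 Hz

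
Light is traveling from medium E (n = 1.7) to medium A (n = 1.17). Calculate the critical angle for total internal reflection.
θc = arcsin(n₂/n₁) = 43.49°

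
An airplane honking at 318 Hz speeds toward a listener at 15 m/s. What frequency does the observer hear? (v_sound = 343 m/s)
f_obs = f·v/(v − v_s) = 332.5 Hz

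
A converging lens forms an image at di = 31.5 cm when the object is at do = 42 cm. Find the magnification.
M = −di/do = -0.75 (inverted image)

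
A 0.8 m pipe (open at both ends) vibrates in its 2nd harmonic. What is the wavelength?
λₙ = 2L/n = 0.8 m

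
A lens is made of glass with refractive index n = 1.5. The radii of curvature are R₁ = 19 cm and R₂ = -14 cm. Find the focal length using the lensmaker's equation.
1/f = (n − 1)(1/R₁ − 1/R₂) → f = 16.12 cm (converging lens)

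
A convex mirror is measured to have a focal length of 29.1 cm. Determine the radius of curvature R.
R = 2|f| = 58.2 cm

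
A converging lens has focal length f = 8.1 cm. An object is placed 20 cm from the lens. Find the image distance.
1/di = 1/f − 1/do → di = 13.61 cm (real image)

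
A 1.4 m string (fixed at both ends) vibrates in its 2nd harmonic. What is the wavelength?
λₙ = 2L/n = 1.4 m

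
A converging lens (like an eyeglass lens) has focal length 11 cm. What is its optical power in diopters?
P = 1/f = 9.091 D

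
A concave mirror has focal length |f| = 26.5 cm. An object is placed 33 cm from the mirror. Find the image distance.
f = +26.5 cm (concave); 1/di = 1/f − 1/do → di = 134.5 cm (real image, in front of mirror)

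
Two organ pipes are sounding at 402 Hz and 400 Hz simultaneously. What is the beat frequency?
2 Hz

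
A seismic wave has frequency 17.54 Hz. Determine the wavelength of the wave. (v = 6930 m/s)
λ = v/f = 395.1 m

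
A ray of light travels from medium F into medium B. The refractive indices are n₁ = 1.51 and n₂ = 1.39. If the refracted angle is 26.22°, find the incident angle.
sin θ₁ = (n₂/n₁)·sin θ₂ → θ₁ = 24°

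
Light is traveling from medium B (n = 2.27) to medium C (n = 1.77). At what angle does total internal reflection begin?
θc = arcsin(n₂/n₁) = 51.24°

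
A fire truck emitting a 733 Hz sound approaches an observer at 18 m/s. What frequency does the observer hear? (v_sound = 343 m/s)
f_obs = f·v/(v − v_s) = 773.6 Hz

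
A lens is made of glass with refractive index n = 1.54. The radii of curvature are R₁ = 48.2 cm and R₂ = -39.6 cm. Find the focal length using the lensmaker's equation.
1/f = (n − 1)(1/R₁ − 1/R₂) → f = 40.26 cm (converging lens)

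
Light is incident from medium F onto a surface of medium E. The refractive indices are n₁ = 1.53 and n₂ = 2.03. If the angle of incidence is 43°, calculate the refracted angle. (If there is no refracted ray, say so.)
sin θ₂ = (n₁/n₂)·sin θ₁ = 0.514 → θ₂ = 30.93°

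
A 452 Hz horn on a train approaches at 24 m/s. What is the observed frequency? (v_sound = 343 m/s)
f_obs = f·v/(v − v_s) = 486 Hz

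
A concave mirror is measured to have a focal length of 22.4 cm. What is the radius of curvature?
R = 2|f| = 44.8 cm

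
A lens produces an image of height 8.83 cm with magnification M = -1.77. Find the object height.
ho = |hi|/|M| = 4.989 cm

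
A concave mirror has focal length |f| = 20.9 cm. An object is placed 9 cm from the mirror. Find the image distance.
f = +20.9 cm (concave); 1/di = 1/f − 1/do → di = -15.81 cm (virtual image, behind mirror)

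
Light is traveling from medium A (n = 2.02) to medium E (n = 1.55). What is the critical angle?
θc = arcsin(n₂/n₁) = 50.11°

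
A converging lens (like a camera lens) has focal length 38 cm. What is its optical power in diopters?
P = 1/f = 2.632 D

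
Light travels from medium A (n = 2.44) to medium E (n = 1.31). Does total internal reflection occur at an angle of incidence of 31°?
θc = arcsin(n₂/n₁) = 32.47°; 31° < θc, so no — the ray refracts.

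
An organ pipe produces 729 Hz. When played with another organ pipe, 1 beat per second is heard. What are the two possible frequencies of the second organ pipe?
f₂ = 729 ± 1 Hz → 730 Hz or 728 Hz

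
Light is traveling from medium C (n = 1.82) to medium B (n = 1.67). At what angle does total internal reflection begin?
θc = arcsin(n₂/n₁) = 66.58°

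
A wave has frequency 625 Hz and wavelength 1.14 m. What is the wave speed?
v = fλ = 712.5 m/s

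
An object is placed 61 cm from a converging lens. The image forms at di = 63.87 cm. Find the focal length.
1/f = 1/do + 1/di → f = 31.2 cm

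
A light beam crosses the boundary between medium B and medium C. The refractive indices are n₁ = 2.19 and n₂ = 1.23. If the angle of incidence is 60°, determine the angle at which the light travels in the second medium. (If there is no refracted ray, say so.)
sin θ₂ = (n₁/n₂)·sin θ₁ = 1.542 > 1, so there is no refracted ray — the light undergoes total internal reflection.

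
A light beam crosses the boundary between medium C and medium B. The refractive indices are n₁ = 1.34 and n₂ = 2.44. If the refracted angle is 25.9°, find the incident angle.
sin θ₁ = (n₂/n₁)·sin θ₂ → θ₁ = 52.69°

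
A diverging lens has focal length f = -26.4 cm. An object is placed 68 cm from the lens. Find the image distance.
1/di = 1/f − 1/do → di = -19.02 cm (virtual image)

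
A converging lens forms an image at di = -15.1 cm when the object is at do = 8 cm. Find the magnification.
M = −di/do = 1.887 (upright image)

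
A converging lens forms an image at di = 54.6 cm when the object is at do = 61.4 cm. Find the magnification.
M = −di/do = -0.8893 (inverted image)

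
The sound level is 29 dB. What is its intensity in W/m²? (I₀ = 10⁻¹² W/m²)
I = I₀·10^(β/10) = 7.94 × 10⁻¹⁰ W/m²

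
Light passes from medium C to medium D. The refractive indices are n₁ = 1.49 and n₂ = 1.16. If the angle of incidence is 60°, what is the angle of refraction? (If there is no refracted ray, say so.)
sin θ₂ = (n₁/n₂)·sin θ₁ = 1.112 > 1, so there is no refracted ray — the light undergoes total internal reflection.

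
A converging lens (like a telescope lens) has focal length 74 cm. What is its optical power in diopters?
P = 1/f = 1.351 D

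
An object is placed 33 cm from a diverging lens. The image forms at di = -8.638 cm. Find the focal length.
1/f = 1/do + 1/di → f = -11.7 cm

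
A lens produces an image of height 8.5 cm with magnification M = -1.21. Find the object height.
ho = |hi|/|M| = 7.025 cm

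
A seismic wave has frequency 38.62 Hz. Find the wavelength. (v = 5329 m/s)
λ = v/f = 138 m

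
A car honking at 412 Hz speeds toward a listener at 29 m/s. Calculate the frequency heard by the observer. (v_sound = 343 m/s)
f_obs = f·v/(v − v_s) = 450.1 Hz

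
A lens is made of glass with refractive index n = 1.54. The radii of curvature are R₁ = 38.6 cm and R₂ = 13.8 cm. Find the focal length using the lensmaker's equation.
1/f = (n − 1)(1/R₁ − 1/R₂) → f = -39.78 cm (diverging lens)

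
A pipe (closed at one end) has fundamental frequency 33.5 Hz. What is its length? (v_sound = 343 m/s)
L = v/(4f₁) = 2.56 m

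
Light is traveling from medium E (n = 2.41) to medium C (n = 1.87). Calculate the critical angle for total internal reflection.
θc = arcsin(n₂/n₁) = 50.89°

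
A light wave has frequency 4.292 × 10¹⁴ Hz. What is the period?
T = 1/f = 2.330 × 10⁻¹⁵ s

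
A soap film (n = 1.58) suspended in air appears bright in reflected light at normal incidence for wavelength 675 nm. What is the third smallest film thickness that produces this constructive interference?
2nt = (m − ½)λ with m = 3 → t = (m − ½)λ/(2n) = 534 nm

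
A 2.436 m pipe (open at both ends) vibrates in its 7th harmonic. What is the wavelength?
λₙ = 2L/n = 0.696 m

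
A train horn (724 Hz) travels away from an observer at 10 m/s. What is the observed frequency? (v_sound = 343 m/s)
f_obs = f·v/(v + v_s) = 703.5 Hz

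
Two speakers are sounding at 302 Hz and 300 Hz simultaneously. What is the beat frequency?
2 Hz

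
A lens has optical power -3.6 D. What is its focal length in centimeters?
f = 1/P = -27.78 cm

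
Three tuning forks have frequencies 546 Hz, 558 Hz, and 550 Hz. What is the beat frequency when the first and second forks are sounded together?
12 Hz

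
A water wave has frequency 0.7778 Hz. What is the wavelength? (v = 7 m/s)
λ = v/f = 9 m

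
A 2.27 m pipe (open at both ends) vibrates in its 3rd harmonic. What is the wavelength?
λₙ = 2L/n = 1.513 m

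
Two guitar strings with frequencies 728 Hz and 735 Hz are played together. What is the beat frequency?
7 Hz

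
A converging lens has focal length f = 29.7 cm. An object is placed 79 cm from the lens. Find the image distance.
1/di = 1/f − 1/do → di = 47.59 cm (real image)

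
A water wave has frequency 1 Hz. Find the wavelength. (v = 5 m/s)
λ = v/f = 5 m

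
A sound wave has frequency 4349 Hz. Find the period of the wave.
T = 1/f = 2.299 × 10⁻⁴ s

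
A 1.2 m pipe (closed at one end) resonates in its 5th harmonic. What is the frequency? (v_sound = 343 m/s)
fₙ = nv/(4L) = 357.3 Hz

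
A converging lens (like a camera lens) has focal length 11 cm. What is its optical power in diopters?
P = 1/f = 9.091 D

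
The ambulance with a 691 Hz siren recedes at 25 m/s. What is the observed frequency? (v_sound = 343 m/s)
f_obs = f·v/(v + v_s) = 644.1 Hz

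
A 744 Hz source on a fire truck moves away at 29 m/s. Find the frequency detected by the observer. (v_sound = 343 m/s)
f_obs = f·v/(v + v_s) = 686 Hz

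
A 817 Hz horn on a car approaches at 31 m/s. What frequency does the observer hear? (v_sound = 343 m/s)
f_obs = f·v/(v − v_s) = 898.2 Hz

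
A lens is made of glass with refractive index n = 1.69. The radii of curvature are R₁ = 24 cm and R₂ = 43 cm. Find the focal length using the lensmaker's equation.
1/f = (n − 1)(1/R₁ − 1/R₂) → f = 78.72 cm (converging lens)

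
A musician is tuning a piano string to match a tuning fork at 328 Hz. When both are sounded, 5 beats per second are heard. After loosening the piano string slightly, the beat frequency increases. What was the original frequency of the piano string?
323 Hz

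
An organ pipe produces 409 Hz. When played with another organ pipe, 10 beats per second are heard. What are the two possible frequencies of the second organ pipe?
f₂ = 409 ± 10 Hz → 419 Hz or 399 Hz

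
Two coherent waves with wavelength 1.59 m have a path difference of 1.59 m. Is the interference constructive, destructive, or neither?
constructive — path difference = 1λ, a whole number of wavelengths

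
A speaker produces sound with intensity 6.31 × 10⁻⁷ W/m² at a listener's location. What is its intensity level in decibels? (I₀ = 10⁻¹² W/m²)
β = 10·log₁₀(I/I₀) = 58 dB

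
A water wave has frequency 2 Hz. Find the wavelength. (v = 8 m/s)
λ = v/f = 4 m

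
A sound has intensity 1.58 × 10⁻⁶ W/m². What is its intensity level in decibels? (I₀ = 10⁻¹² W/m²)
β = 10·log₁₀(I/I₀) = 61.99 dB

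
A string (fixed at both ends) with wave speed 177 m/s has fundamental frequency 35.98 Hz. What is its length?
L = v/(2f₁) = 2.46 m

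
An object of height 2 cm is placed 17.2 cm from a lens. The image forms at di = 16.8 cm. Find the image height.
hi = (-di/do) × ho = -1.953 cm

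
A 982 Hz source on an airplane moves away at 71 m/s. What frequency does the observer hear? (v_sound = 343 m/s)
f_obs = f·v/(v + v_s) = 813.6 Hz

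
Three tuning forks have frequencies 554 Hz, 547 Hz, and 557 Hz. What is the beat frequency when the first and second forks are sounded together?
7 Hz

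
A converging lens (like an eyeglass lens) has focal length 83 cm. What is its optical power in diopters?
P = 1/f = 1.205 D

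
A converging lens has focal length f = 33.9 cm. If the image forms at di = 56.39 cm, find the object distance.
1/do = 1/f − 1/di → do = 85 cm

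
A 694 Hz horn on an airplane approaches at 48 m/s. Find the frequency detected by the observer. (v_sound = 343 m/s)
f_obs = f·v/(v − v_s) = 806.9 Hz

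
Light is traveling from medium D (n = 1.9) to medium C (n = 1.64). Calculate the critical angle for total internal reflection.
θc = arcsin(n₂/n₁) = 59.67°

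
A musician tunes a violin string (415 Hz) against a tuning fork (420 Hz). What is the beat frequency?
5 Hz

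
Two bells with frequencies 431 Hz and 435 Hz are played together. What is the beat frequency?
4 Hz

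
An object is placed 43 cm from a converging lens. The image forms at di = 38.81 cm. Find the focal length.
1/f = 1/do + 1/di → f = 20.4 cm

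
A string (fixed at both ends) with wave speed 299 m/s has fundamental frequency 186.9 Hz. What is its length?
L = v/(2f₁) = 0.7999 m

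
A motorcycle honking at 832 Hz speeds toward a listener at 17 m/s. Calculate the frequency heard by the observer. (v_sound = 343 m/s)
f_obs = f·v/(v − v_s) = 875.4 Hz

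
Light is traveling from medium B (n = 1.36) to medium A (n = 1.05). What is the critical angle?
θc = arcsin(n₂/n₁) = 50.54°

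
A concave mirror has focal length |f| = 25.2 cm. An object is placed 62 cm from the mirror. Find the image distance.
f = +25.2 cm (concave); 1/di = 1/f − 1/do → di = 42.46 cm (real image, in front of mirror)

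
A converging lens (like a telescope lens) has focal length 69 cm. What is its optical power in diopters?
P = 1/f = 1.449 D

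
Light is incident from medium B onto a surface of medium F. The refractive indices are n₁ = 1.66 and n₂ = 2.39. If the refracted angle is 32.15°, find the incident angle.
sin θ₁ = (n₂/n₁)·sin θ₂ → θ₁ = 50.01°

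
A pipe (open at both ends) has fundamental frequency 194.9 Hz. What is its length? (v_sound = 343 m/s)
L = v/(2f₁) = 0.8799 m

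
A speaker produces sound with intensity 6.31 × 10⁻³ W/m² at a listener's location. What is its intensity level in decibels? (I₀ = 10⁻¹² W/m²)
β = 10·log₁₀(I/I₀) = 98 dB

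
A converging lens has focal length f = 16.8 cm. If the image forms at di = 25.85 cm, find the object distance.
1/do = 1/f − 1/di → do = 47.99 cm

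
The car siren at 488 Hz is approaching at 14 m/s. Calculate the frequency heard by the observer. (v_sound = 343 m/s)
f_obs = f·v/(v − v_s) = 508.8 Hz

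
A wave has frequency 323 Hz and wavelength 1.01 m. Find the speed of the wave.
v = fλ = 326.2 m/s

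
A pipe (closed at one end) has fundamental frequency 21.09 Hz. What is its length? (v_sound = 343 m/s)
L = v/(4f₁) = 4.066 m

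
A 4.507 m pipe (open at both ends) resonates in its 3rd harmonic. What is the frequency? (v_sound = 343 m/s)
fₙ = nv/(2L) = 114.2 Hz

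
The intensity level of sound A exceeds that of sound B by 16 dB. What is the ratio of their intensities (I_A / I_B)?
I_A/I_B = 10^(Δβ/10) = 39.81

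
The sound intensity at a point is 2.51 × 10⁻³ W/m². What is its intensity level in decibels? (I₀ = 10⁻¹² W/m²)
β = 10·log₁₀(I/I₀) = 94 dB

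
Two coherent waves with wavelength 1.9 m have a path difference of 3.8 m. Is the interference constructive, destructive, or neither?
constructive — path difference = 2λ, a whole number of wavelengths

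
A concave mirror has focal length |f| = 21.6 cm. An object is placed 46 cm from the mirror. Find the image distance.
f = +21.6 cm (concave); 1/di = 1/f − 1/do → di = 40.72 cm (real image, in front of mirror)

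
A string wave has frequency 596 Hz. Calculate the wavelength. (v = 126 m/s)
λ = v/f = 0.2114 m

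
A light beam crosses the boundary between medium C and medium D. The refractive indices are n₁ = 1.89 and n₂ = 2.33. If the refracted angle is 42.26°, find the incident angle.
sin θ₁ = (n₂/n₁)·sin θ₂ → θ₁ = 56°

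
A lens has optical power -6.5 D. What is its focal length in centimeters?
f = 1/P = -15.38 cm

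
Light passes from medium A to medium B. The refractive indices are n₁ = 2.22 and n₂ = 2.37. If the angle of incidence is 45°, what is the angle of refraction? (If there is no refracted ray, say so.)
sin θ₂ = (n₁/n₂)·sin θ₁ = 0.6624 → θ₂ = 41.48°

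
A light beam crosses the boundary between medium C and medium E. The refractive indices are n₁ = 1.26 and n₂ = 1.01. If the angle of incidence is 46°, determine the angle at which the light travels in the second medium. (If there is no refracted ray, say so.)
sin θ₂ = (n₁/n₂)·sin θ₁ = 0.8974 → θ₂ = 63.82°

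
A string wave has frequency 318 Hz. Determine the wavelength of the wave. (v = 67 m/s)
λ = v/f = 0.2107 m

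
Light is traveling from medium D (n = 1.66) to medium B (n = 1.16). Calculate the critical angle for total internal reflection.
θc = arcsin(n₂/n₁) = 44.33°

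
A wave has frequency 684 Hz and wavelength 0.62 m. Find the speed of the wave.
v = fλ = 424.1 m/s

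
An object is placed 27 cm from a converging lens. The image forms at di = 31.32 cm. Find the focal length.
1/f = 1/do + 1/di → f = 14.5 cm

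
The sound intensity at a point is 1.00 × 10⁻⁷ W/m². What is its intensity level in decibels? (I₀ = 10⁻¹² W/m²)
β = 10·log₁₀(I/I₀) = 50 dB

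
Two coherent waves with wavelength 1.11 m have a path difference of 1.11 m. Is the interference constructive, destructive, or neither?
constructive — path difference = 1λ, a whole number of wavelengths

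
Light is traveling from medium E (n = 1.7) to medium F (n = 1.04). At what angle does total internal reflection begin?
θc = arcsin(n₂/n₁) = 37.72°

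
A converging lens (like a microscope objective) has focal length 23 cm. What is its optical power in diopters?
P = 1/f = 4.348 D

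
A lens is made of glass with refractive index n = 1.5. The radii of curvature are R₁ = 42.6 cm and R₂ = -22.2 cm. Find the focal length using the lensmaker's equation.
1/f = (n − 1)(1/R₁ − 1/R₂) → f = 29.19 cm (converging lens)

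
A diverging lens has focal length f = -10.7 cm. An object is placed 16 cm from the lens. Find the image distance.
1/di = 1/f − 1/do → di = -6.412 cm (virtual image)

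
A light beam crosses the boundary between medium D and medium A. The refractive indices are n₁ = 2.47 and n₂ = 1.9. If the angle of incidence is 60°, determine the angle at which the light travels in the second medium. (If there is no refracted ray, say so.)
sin θ₂ = (n₁/n₂)·sin θ₁ = 1.126 > 1, so there is no refracted ray — the light undergoes total internal reflection.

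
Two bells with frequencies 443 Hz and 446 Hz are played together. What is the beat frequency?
3 Hz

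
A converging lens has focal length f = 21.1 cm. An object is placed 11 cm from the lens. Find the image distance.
1/di = 1/f − 1/do → di = -22.98 cm (virtual image)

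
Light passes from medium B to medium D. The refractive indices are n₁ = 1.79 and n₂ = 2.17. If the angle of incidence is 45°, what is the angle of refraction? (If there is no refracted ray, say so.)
sin θ₂ = (n₁/n₂)·sin θ₁ = 0.5833 → θ₂ = 35.68°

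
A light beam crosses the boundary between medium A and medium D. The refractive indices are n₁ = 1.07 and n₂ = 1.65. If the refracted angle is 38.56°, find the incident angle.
sin θ₁ = (n₂/n₁)·sin θ₂ → θ₁ = 73.99°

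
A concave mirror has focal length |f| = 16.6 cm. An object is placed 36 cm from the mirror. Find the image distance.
f = +16.6 cm (concave); 1/di = 1/f − 1/do → di = 30.8 cm (real image, in front of mirror)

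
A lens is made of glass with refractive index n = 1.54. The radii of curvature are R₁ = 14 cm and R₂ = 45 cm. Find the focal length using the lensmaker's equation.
1/f = (n − 1)(1/R₁ − 1/R₂) → f = 37.63 cm (converging lens)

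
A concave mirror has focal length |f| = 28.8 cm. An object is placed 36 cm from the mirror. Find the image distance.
f = +28.8 cm (concave); 1/di = 1/f − 1/do → di = 144 cm (real image, in front of mirror)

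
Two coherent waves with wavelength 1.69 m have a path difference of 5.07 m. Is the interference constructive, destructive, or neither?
constructive — path difference = 3λ, a whole number of wavelengths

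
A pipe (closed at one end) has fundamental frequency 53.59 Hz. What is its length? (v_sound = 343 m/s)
L = v/(4f₁) = 1.6 m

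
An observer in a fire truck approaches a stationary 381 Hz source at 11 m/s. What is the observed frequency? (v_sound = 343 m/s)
f_obs = f·(v + v_o)/v = 393.2 Hz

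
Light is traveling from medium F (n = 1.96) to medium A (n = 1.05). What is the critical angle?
θc = arcsin(n₂/n₁) = 32.39°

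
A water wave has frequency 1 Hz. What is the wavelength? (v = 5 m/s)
λ = v/f = 5 m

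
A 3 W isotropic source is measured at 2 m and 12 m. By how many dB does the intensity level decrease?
Δβ = 20·log₁₀(r₂/r₁) = 15.56 dB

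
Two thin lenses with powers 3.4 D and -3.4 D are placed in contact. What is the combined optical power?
P_total = P₁ + P₂ = 0.0 D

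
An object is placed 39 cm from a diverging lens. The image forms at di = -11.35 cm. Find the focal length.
1/f = 1/do + 1/di → f = -16.01 cm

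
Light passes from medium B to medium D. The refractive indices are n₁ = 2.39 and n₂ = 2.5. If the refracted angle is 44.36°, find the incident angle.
sin θ₁ = (n₂/n₁)·sin θ₂ → θ₁ = 47°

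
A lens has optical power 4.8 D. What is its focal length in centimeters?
f = 1/P = 20.83 cm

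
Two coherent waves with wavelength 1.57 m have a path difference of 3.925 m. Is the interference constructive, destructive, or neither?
destructive — path difference = 2.5λ, an odd multiple of λ/2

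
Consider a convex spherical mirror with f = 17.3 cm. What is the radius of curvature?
R = 2|f| = 34.6 cm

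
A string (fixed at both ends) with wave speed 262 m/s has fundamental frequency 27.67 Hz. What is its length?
L = v/(2f₁) = 4.734 m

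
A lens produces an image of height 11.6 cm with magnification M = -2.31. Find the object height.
ho = |hi|/|M| = 5.022 cm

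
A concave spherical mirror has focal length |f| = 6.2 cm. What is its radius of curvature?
R = 2|f| = 12.4 cm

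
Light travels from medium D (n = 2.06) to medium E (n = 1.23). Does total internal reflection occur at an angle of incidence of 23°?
θc = arcsin(n₂/n₁) = 36.66°; 23° < θc, so no — the ray refracts.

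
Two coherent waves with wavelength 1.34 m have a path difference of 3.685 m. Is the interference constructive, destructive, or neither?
neither (partial) — path difference = 2.75λ, neither a whole number of wavelengths nor an odd multiple of λ/2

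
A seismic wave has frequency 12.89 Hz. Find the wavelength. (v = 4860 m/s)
λ = v/f = 377 m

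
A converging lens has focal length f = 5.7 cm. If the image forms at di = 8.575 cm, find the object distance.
1/do = 1/f − 1/di → do = 17 cm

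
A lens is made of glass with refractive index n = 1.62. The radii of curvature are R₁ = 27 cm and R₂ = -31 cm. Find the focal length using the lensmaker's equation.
1/f = (n − 1)(1/R₁ − 1/R₂) → f = 23.28 cm (converging lens)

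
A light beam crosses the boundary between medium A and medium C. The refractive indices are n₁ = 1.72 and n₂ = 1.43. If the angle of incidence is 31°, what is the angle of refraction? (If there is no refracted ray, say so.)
sin θ₂ = (n₁/n₂)·sin θ₁ = 0.6195 → θ₂ = 38.28°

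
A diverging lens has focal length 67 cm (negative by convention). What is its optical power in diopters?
P = 1/f = -1.493 D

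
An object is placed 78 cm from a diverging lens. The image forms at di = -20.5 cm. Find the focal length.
1/f = 1/do + 1/di → f = -27.81 cm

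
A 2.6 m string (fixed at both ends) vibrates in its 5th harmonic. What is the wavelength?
λₙ = 2L/n = 1.04 m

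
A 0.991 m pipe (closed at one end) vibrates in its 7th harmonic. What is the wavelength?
λₙ = 4L/n = 0.5663 m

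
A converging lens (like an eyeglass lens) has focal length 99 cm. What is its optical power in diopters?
P = 1/f = 1.01 D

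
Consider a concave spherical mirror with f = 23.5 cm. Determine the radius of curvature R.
R = 2|f| = 47 cm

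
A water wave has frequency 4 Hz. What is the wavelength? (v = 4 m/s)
λ = v/f = 1 m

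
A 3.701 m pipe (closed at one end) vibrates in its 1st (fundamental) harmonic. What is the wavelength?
λₙ = 4L/n = 14.8 m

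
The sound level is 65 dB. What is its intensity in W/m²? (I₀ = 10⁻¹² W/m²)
I = I₀·10^(β/10) = 3.16 × 10⁻⁶ W/m²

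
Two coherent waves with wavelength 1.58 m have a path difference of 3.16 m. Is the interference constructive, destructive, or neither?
constructive — path difference = 2λ, a whole number of wavelengths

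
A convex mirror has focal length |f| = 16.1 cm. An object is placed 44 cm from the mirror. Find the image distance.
f = −16.1 cm (convex); 1/di = 1/f − 1/do → di = -11.79 cm (virtual image, behind mirror)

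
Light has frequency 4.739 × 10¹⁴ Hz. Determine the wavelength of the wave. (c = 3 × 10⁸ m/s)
λ = c/f = 633 nm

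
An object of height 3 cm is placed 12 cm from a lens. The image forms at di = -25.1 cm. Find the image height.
hi = (-di/do) × ho = 6.275 cm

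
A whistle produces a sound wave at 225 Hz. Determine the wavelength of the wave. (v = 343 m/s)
λ = v/f = 1.524 m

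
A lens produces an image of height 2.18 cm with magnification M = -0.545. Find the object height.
ho = |hi|/|M| = 4 cm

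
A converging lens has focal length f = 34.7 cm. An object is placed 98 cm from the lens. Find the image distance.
1/di = 1/f − 1/do → di = 53.72 cm (real image)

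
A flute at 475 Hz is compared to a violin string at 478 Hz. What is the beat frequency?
3 Hz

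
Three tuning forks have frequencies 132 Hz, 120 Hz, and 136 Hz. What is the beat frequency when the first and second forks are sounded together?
12 Hz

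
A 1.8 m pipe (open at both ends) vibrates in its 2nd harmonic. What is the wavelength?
λₙ = 2L/n = 1.8 m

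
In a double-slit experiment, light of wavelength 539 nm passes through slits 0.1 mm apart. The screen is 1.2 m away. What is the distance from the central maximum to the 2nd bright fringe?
y = mλL/d = 12.94 mm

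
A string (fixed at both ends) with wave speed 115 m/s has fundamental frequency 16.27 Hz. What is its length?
L = v/(2f₁) = 3.534 m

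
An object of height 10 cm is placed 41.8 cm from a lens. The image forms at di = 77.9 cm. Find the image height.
hi = (-di/do) × ho = -18.64 cm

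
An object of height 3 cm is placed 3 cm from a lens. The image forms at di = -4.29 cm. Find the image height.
hi = (-di/do) × ho = 4.29 cm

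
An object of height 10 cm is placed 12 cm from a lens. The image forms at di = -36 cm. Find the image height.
hi = (-di/do) × ho = 30 cm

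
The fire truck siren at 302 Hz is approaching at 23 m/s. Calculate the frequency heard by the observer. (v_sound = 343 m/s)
f_obs = f·v/(v − v_s) = 323.7 Hz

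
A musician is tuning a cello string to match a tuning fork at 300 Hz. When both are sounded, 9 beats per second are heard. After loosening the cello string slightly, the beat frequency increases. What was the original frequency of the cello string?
291 Hz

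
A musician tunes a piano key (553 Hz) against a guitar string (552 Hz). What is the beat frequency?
1 Hz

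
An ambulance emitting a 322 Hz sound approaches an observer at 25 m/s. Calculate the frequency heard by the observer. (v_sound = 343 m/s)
f_obs = f·v/(v − v_s) = 347.3 Hz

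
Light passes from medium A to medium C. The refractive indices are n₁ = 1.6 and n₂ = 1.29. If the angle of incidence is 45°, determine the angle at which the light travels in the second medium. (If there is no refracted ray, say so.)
sin θ₂ = (n₁/n₂)·sin θ₁ = 0.877 → θ₂ = 61.29°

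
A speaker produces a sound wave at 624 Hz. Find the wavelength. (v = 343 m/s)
λ = v/f = 0.5497 m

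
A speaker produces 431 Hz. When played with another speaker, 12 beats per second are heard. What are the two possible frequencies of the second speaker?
f₂ = 431 ± 12 Hz → 443 Hz or 419 Hz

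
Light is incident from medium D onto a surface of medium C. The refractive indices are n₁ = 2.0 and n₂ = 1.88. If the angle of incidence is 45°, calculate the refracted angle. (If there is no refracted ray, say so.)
sin θ₂ = (n₁/n₂)·sin θ₁ = 0.7522 → θ₂ = 48.78°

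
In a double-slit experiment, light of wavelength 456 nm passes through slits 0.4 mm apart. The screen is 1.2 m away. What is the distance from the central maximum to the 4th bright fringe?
y = mλL/d = 5.472 mm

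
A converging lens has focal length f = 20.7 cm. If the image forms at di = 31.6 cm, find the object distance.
1/do = 1/f − 1/di → do = 60.01 cm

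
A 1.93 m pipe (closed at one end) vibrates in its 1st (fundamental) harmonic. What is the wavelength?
λₙ = 4L/n = 7.72 m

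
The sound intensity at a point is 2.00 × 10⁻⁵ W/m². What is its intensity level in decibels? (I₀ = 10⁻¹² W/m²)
β = 10·log₁₀(I/I₀) = 73.01 dB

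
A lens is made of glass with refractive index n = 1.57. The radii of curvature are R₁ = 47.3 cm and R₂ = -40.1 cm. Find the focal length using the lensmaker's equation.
1/f = (n − 1)(1/R₁ − 1/R₂) → f = 38.07 cm (converging lens)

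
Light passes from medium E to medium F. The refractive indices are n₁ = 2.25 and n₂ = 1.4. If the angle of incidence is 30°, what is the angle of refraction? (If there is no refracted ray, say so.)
sin θ₂ = (n₁/n₂)·sin θ₁ = 0.8036 → θ₂ = 53.47°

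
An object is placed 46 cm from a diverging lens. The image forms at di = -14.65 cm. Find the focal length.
1/f = 1/do + 1/di → f = -21.5 cm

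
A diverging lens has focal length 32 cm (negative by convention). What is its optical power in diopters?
P = 1/f = -3.125 D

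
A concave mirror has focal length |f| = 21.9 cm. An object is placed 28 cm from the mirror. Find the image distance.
f = +21.9 cm (concave); 1/di = 1/f − 1/do → di = 100.5 cm (real image, in front of mirror)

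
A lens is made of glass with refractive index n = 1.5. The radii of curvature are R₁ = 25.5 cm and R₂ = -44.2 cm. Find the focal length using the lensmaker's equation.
1/f = (n − 1)(1/R₁ − 1/R₂) → f = 32.34 cm (converging lens)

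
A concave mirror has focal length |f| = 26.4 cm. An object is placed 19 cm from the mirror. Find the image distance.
f = +26.4 cm (concave); 1/di = 1/f − 1/do → di = -67.78 cm (virtual image, behind mirror)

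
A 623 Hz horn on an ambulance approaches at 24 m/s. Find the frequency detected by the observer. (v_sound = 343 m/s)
f_obs = f·v/(v − v_s) = 669.9 Hz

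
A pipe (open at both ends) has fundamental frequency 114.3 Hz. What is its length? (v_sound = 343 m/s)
L = v/(2f₁) = 1.5 m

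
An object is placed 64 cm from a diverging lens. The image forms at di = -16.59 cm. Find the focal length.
1/f = 1/do + 1/di → f = -22.4 cm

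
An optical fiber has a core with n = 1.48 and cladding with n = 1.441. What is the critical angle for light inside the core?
θc = arcsin(n_cladding/n_core) = 76.82°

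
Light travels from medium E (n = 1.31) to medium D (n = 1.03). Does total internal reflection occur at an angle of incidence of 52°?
θc = arcsin(n₂/n₁) = 51.84°; 52° > θc, so yes — total internal reflection.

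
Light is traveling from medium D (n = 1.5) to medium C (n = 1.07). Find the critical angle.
θc = arcsin(n₂/n₁) = 45.51°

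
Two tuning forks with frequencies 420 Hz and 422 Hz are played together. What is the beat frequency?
2 Hz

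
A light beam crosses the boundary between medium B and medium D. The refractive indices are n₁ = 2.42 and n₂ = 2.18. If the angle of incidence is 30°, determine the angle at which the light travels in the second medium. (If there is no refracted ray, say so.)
sin θ₂ = (n₁/n₂)·sin θ₁ = 0.555 → θ₂ = 33.71°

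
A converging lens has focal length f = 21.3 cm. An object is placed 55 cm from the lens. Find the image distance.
1/di = 1/f − 1/do → di = 34.76 cm (real image)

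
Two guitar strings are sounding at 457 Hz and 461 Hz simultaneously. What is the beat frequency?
4 Hz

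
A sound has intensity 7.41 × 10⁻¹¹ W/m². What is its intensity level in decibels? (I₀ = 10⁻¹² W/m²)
β = 10·log₁₀(I/I₀) = 18.7 dB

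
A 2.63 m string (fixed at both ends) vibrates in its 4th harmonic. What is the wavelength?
λₙ = 2L/n = 1.315 m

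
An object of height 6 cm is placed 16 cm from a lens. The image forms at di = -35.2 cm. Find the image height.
hi = (-di/do) × ho = 13.2 cm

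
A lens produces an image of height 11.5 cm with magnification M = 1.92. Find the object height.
ho = |hi|/|M| = 5.99 cm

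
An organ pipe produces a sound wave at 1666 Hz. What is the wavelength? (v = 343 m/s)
λ = v/f = 0.2059 m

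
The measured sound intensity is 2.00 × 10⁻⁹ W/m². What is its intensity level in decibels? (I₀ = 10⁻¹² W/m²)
β = 10·log₁₀(I/I₀) = 33.01 dB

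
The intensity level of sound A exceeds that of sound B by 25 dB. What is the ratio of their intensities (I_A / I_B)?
I_A/I_B = 10^(Δβ/10) = 316.2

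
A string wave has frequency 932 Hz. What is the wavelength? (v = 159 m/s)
λ = v/f = 0.1706 m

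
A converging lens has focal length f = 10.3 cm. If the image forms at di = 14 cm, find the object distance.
1/do = 1/f − 1/di → do = 38.97 cm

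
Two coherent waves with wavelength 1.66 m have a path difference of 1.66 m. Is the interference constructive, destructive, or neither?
constructive — path difference = 1λ, a whole number of wavelengths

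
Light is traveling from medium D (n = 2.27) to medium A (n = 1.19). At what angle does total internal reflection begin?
θc = arcsin(n₂/n₁) = 31.62°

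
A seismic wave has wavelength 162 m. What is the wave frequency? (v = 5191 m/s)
f = v/λ = 32.04 Hz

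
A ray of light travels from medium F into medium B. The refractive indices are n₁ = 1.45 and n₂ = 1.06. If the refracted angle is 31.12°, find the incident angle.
sin θ₁ = (n₂/n₁)·sin θ₂ → θ₁ = 22.2°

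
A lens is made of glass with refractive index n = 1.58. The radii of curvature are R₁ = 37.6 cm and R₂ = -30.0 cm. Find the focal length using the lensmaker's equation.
1/f = (n − 1)(1/R₁ − 1/R₂) → f = 28.77 cm (converging lens)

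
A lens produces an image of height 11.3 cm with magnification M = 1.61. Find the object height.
ho = |hi|/|M| = 7.019 cm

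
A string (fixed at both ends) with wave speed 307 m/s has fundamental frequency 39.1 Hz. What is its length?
L = v/(2f₁) = 3.926 m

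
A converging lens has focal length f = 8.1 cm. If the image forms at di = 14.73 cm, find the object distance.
1/do = 1/f − 1/di → do = 18 cm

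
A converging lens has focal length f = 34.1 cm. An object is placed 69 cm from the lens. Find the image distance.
1/di = 1/f − 1/do → di = 67.42 cm (real image)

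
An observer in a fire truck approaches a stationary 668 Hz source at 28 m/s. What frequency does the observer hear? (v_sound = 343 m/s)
f_obs = f·(v + v_o)/v = 722.5 Hz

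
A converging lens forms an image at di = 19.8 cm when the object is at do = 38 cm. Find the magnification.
M = −di/do = -0.5211 (inverted image)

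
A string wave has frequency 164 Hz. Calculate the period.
T = 1/f = 0.006098 s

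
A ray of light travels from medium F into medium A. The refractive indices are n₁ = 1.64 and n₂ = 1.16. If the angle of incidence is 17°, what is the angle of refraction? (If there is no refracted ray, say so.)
sin θ₂ = (n₁/n₂)·sin θ₁ = 0.4134 → θ₂ = 24.42°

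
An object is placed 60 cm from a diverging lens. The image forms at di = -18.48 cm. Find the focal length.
1/f = 1/do + 1/di → f = -26.71 cm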